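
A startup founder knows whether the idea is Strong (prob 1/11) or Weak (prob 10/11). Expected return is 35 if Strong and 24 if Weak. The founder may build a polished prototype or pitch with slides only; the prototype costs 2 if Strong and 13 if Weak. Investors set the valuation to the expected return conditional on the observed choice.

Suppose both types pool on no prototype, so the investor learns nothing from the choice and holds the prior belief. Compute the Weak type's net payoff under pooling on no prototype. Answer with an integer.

Pooled valuation = 1/11·35 + 10/11·24 = 25.
Weak pays no cost for no prototype, so net payoff = 25.

25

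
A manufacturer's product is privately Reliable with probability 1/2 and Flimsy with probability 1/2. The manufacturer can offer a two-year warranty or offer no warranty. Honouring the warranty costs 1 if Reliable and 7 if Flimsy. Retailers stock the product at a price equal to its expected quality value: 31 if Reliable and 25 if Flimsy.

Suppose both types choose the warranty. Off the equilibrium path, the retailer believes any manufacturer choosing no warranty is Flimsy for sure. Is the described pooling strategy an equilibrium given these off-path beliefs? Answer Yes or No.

On path, the retailer holds the prior and pays 1/2·31 + 1/2·25 = 28. Off path (no warranty), believing Flimsy, it pays 25.
Reliable: the warranty nets 28 − 1 = 27; no warranty nets 25. Reliable stays.
Flimsy: the warranty nets 28 − 7 = 21; no warranty nets 25. Flimsy would deviate.
A type deviates, so pooling fails.

No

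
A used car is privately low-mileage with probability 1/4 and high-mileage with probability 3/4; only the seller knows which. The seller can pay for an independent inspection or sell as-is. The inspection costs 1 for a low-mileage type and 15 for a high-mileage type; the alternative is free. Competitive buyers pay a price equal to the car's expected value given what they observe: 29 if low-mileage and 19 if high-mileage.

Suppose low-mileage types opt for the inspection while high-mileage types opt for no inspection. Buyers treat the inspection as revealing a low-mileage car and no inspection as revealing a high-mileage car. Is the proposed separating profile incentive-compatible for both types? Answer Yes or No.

Yes

Under these beliefs, the inspection earns price 29 and no inspection earns price 19.
low-mileage: the inspection nets 29 − 1 = 28; no inspection nets 19. low-mileage prefers the inspection.
high-mileage: the inspection nets 29 − 15 = 14; no inspection nets 19. high-mileage prefers no inspection.
Neither type deviates, so the separating profile is an equilibrium.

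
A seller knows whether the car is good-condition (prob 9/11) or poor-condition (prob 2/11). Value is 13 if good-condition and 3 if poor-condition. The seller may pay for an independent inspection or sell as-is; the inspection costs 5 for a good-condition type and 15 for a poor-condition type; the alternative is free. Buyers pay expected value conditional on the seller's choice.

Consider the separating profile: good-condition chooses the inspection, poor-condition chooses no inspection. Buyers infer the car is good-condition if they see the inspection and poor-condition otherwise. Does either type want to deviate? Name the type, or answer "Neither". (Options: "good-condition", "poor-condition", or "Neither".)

The inspection pays 13; no inspection pays 3.
good-condition: assigned the inspection, nets 13 − 5 = 8; deviating to no inspection nets 3.
poor-condition: assigned no inspection, nets 3; deviating to the inspection nets 13 − 15 = -2.
Both types strictly prefer their assigned action; no profitable deviation.

Neither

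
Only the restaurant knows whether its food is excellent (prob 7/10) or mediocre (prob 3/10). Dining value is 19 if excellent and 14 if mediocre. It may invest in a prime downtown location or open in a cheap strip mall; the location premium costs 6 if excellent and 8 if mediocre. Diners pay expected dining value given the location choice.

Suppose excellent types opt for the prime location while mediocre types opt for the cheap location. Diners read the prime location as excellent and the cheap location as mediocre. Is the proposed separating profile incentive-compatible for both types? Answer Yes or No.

No

Under these beliefs, the prime location earns price premium 19 and the cheap location earns price premium 14.
excellent: the prime location nets 19 − 6 = 13; the cheap location nets 14. excellent would deviate to the cheap location.
mediocre: the prime location nets 19 − 8 = 11; the cheap location nets 14. mediocre prefers the cheap location.
excellent has a profitable deviation, so the profile is not an equilibrium.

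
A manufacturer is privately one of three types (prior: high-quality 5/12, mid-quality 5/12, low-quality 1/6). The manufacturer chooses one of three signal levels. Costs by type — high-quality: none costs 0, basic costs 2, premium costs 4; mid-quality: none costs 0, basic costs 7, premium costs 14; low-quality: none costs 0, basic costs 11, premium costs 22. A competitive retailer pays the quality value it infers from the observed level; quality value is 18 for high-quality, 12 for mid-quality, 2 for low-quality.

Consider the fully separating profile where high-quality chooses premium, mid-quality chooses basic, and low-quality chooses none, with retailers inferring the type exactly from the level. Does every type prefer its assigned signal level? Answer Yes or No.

Yes

Separating prices: premium → 18, basic → 12, none → 2.
high-quality (assigned premium): none: 2 − 0 = 2; basic: 12 − 2 = 10; premium: 18 − 4 = 14. high-quality stays.
mid-quality (assigned basic): none: 2 − 0 = 2; basic: 12 − 7 = 5; premium: 18 − 14 = 4. mid-quality stays.
low-quality (assigned none): none: 2 − 0 = 2; basic: 12 − 11 = 1; premium: 18 − 22 = -4. low-quality stays.
Every type prefers its assigned level; separation holds.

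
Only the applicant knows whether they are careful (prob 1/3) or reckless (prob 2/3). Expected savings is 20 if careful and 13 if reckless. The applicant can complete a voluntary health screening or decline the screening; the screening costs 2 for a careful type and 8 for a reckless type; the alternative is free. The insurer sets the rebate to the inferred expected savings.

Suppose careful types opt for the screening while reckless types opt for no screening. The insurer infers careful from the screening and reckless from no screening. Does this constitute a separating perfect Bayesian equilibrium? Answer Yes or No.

Under these beliefs, the screening earns rebate 20 and no screening earns rebate 13.
careful: the screening nets 20 − 2 = 18; no screening nets 13. careful prefers the screening.
reckless: the screening nets 20 − 8 = 12; no screening nets 13. reckless prefers no screening.
Neither type deviates, so the separating profile is an equilibrium.

Yes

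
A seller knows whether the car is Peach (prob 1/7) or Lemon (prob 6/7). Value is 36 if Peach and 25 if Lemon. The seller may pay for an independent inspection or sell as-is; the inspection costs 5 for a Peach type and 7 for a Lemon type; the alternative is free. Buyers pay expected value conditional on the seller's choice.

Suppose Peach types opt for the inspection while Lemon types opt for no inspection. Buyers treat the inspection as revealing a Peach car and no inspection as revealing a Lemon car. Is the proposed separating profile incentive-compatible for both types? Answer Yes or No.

Under these beliefs, the inspection earns price 36 and no inspection earns price 25.
Peach: the inspection nets 36 − 5 = 31; no inspection nets 25. Peach prefers the inspection.
Lemon: the inspection nets 36 − 7 = 29; no inspection nets 25. Lemon would deviate to the inspection.
Lemon has a profitable deviation, so the profile is not an equilibrium.

No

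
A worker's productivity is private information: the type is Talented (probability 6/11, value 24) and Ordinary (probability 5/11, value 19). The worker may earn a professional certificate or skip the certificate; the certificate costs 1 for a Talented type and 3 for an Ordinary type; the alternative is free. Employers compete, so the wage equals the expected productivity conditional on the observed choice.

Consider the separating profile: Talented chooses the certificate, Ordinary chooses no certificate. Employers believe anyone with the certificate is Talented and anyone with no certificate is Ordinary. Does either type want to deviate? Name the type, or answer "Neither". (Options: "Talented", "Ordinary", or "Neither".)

The certificate pays 24; no certificate pays 19.
Talented: assigned the certificate, nets 24 − 1 = 23; deviating to no certificate nets 19.
Ordinary: assigned no certificate, nets 19; deviating to the certificate nets 24 − 3 = 21.
The Ordinary type gains 2 by deviating.

Ordinary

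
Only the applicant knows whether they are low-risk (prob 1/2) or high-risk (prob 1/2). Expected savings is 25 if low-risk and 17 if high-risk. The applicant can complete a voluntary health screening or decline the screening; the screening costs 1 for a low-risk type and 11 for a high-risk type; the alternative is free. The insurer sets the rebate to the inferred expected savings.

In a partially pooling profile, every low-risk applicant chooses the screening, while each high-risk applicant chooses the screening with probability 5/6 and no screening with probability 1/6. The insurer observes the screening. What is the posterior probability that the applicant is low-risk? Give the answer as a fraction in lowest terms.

P(the screening) = (1/2)·1 + (1/2)·(5/6) = 11/12.
By Bayes' rule, P(low-risk | the screening) = (1/2) / (11/12) = 6/11.

6/11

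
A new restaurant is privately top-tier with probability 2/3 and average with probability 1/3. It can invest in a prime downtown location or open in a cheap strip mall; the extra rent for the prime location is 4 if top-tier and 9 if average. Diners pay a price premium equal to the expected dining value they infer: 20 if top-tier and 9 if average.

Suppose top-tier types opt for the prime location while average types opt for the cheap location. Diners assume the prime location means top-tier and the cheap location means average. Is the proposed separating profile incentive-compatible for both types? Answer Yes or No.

Under these beliefs, the prime location earns price premium 20 and the cheap location earns price premium 9.
top-tier: the prime location nets 20 − 4 = 16; the cheap location nets 9. top-tier prefers the prime location.
average: the prime location nets 20 − 9 = 11; the cheap location nets 9. average would deviate to the prime location.
average has a profitable deviation, so the profile is not an equilibrium.

No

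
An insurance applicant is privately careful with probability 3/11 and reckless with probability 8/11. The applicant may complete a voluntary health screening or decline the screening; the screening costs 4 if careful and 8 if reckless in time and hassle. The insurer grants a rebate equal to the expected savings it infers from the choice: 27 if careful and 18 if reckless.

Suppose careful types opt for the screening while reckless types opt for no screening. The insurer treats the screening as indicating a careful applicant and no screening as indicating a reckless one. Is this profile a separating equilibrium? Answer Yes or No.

Under these beliefs, the screening earns rebate 27 and no screening earns rebate 18.
careful: the screening nets 27 − 4 = 23; no screening nets 18. careful prefers the screening.
reckless: the screening nets 27 − 8 = 19; no screening nets 18. reckless would deviate to the screening.
reckless has a profitable deviation, so the profile is not an equilibrium.

No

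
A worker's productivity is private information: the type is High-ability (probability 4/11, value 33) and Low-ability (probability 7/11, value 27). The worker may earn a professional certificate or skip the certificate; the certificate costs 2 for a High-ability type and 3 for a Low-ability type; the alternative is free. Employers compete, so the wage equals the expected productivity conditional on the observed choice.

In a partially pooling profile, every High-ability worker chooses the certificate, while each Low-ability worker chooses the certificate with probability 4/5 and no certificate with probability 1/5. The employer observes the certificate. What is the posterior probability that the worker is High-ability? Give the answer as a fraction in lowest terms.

5/12

P(the certificate) = (4/11)·1 + (7/11)·(4/5) = 48/55.
By Bayes' rule, P(High-ability | the certificate) = (4/11) / (48/55) = 5/12.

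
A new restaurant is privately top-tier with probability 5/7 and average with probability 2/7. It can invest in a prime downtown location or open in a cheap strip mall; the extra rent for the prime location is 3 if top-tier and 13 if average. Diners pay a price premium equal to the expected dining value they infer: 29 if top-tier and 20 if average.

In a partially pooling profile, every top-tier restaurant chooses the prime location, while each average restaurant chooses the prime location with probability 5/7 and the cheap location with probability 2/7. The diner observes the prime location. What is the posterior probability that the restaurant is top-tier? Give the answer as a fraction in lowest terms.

7/9

P(the prime location) = (5/7)·1 + (2/7)·(5/7) = 45/49.
By Bayes' rule, P(top-tier | the prime location) = (5/7) / (45/49) = 7/9.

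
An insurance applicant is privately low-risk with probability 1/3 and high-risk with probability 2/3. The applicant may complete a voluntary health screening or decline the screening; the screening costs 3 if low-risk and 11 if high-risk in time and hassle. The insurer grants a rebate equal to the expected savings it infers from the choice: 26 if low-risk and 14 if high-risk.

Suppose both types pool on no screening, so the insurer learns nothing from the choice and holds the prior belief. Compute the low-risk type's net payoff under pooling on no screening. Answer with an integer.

18

Pooled rebate = 1/3·26 + 2/3·14 = 18.
low-risk pays no cost for no screening, so net payoff = 18.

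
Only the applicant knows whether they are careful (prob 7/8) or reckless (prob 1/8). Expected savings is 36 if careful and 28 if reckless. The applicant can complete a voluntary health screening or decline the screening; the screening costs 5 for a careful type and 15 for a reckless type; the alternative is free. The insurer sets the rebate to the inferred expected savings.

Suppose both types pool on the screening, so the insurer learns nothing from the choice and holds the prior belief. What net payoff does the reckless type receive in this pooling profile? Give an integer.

Pooled rebate = 7/8·36 + 1/8·28 = 35.
reckless pays cost 15 for the screening, so net payoff = 35 − 15 = 20.

20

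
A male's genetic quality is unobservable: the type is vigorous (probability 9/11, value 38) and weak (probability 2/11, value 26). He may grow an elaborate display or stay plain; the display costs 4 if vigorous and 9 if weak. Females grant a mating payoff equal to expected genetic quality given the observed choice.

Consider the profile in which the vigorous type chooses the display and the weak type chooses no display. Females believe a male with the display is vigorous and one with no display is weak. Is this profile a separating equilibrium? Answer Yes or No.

Under these beliefs, the display earns mating payoff 38 and no display earns mating payoff 26.
vigorous: the display nets 38 − 4 = 34; no display nets 26. vigorous prefers the display.
weak: the display nets 38 − 9 = 29; no display nets 26. weak would deviate to the display.
weak has a profitable deviation, so the profile is not an equilibrium.

No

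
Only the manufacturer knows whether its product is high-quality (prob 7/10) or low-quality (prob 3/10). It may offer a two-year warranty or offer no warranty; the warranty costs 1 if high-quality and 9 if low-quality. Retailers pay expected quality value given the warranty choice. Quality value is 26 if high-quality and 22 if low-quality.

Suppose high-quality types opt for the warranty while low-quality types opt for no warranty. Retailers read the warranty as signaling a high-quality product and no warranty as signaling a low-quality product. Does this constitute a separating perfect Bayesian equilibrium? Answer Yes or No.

Yes

Under these beliefs, the warranty earns price 26 and no warranty earns price 22.
high-quality: the warranty nets 26 − 1 = 25; no warranty nets 22. high-quality prefers the warranty.
low-quality: the warranty nets 26 − 9 = 17; no warranty nets 22. low-quality prefers no warranty.
Neither type deviates, so the separating profile is an equilibrium.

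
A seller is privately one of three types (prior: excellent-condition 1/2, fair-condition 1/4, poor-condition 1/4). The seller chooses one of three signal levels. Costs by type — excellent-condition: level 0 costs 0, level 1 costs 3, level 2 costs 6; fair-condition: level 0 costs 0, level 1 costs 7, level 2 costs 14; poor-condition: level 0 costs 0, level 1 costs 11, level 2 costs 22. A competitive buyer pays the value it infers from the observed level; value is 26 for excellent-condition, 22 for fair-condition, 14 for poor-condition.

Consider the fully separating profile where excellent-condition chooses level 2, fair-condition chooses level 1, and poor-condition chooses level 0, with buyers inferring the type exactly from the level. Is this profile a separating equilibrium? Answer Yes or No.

Yes

Separating prices: level 2 → 26, level 1 → 22, level 0 → 14.
excellent-condition (assigned level 2): level 0: 14 − 0 = 14; level 1: 22 − 3 = 19; level 2: 26 − 6 = 20. excellent-condition stays.
fair-condition (assigned level 1): level 0: 14 − 0 = 14; level 1: 22 − 7 = 15; level 2: 26 − 14 = 12. fair-condition stays.
poor-condition (assigned level 0): level 0: 14 − 0 = 14; level 1: 22 − 11 = 11; level 2: 26 − 22 = 4. poor-condition stays.
Every type prefers its assigned level; separation holds.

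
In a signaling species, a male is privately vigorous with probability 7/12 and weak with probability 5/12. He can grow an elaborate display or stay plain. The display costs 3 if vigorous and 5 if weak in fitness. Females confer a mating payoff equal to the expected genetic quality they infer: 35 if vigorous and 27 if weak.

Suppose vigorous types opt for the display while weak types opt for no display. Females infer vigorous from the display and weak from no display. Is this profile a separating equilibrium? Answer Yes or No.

Under these beliefs, the display earns mating payoff 35 and no display earns mating payoff 27.
vigorous: the display nets 35 − 3 = 32; no display nets 27. vigorous prefers the display.
weak: the display nets 35 − 5 = 30; no display nets 27. weak would deviate to the display.
weak has a profitable deviation, so the profile is not an equilibrium.

No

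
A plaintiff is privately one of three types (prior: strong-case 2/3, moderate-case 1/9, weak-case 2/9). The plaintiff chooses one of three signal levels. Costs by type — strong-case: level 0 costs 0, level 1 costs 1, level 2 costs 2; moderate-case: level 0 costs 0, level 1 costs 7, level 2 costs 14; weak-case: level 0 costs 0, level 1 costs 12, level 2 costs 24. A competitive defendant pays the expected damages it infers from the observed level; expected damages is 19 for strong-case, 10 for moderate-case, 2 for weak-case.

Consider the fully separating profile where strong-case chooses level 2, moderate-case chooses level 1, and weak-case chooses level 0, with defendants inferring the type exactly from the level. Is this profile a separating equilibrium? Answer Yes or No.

No

Separating settlements: level 2 → 19, level 1 → 10, level 0 → 2.
strong-case (assigned level 2): level 0: 2 − 0 = 2; level 1: 10 − 1 = 9; level 2: 19 − 2 = 17. strong-case stays.
moderate-case (assigned level 1): level 0: 2 − 0 = 2; level 1: 10 − 7 = 3; level 2: 19 − 14 = 5. moderate-case prefers level 2.
weak-case (assigned level 0): level 0: 2 − 0 = 2; level 1: 10 − 12 = -2; level 2: 19 − 24 = -5. weak-case stays.
At least one type deviates; the separating profile fails.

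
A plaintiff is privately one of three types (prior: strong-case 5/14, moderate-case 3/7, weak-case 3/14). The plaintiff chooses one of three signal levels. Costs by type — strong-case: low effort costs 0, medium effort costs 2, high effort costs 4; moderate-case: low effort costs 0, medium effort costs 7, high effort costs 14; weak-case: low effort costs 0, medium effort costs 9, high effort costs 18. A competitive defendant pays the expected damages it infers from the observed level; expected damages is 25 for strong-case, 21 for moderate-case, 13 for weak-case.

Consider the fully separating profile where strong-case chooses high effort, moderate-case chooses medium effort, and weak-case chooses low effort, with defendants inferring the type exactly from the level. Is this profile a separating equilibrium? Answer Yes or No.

Separating settlements: high effort → 25, medium effort → 21, low effort → 13.
strong-case (assigned high effort): low effort: 13 − 0 = 13; medium effort: 21 − 2 = 19; high effort: 25 − 4 = 21. strong-case stays.
moderate-case (assigned medium effort): low effort: 13 − 0 = 13; medium effort: 21 − 7 = 14; high effort: 25 − 14 = 11. moderate-case stays.
weak-case (assigned low effort): low effort: 13 − 0 = 13; medium effort: 21 − 9 = 12; high effort: 25 − 18 = 7. weak-case stays.
Every type prefers its assigned level; separation holds.

Yes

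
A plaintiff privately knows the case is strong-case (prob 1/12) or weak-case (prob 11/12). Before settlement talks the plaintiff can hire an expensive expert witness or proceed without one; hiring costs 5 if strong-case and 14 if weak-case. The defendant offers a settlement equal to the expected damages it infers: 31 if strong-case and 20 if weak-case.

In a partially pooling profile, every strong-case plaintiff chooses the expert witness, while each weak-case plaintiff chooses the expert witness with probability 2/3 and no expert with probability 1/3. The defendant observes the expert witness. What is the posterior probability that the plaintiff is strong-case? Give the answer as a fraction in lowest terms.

3/25

P(the expert witness) = (1/12)·1 + (11/12)·(2/3) = 25/36.
By Bayes' rule, P(strong-case | the expert witness) = (1/12) / (25/36) = 3/25.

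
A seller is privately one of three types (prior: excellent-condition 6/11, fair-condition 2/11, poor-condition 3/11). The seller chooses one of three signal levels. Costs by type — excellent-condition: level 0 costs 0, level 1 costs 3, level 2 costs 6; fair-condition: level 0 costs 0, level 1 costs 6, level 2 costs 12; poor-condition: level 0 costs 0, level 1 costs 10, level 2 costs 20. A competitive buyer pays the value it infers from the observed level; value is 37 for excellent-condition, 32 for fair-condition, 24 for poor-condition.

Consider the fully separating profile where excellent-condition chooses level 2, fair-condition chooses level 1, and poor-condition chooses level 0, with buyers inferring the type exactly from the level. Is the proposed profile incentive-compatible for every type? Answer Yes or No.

Yes

Separating prices: level 2 → 37, level 1 → 32, level 0 → 24.
excellent-condition (assigned level 2): level 0: 24 − 0 = 24; level 1: 32 − 3 = 29; level 2: 37 − 6 = 31. excellent-condition stays.
fair-condition (assigned level 1): level 0: 24 − 0 = 24; level 1: 32 − 6 = 26; level 2: 37 − 12 = 25. fair-condition stays.
poor-condition (assigned level 0): level 0: 24 − 0 = 24; level 1: 32 − 10 = 22; level 2: 37 − 20 = 17. poor-condition stays.
Every type prefers its assigned level; separation holds.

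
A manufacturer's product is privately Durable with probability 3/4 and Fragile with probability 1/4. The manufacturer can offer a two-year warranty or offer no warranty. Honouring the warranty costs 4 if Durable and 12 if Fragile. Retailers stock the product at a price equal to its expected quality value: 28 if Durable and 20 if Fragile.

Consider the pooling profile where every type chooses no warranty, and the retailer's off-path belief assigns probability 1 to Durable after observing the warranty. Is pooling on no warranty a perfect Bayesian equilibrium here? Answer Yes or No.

Yes

On path, the retailer holds the prior and pays 3/4·28 + 1/4·20 = 26. Off path (the warranty), believing Durable, it pays 28.
Durable: no warranty nets 26; the warranty nets 28 − 4 = 24. Durable stays.
Fragile: no warranty nets 26; the warranty nets 28 − 12 = 16. Fragile stays.
No type deviates, so pooling is sustained.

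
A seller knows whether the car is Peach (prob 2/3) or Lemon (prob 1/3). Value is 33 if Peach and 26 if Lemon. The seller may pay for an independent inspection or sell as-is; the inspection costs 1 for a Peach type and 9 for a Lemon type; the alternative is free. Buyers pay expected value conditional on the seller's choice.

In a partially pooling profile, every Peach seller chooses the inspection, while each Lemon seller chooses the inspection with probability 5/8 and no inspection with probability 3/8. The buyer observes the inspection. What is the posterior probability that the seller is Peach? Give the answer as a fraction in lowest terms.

P(the inspection) = (2/3)·1 + (1/3)·(5/8) = 7/8.
By Bayes' rule, P(Peach | the inspection) = (2/3) / (7/8) = 16/21.

16/21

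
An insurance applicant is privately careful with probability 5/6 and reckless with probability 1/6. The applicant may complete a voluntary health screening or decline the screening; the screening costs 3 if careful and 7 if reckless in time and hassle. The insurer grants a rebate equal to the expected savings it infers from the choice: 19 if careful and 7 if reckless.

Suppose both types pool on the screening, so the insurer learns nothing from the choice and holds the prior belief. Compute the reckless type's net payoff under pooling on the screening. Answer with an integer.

Pooled rebate = 5/6·19 + 1/6·7 = 17.
reckless pays cost 7 for the screening, so net payoff = 17 − 7 = 10.

10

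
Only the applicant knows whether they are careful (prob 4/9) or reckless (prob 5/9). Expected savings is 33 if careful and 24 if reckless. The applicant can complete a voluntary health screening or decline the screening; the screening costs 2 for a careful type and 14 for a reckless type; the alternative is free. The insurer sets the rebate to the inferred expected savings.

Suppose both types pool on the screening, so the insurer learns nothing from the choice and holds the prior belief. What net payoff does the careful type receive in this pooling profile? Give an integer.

Pooled rebate = 4/9·33 + 5/9·24 = 28.
careful pays cost 2 for the screening, so net payoff = 28 − 2 = 26.

26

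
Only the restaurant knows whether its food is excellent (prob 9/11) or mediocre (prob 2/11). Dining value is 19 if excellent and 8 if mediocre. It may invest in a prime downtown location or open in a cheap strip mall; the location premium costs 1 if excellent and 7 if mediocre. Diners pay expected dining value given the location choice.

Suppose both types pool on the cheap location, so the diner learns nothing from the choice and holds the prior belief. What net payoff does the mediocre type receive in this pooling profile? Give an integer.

17

Pooled price premium = 9/11·19 + 2/11·8 = 17.
mediocre pays no cost for the cheap location, so net payoff = 17.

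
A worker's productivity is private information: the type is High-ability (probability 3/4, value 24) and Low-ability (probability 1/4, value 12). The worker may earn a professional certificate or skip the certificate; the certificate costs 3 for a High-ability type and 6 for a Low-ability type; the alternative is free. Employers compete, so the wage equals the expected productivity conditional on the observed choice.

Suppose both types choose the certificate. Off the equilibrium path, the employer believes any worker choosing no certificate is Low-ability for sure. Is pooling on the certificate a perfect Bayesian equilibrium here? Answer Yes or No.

Yes

On path, the employer holds the prior and pays 3/4·24 + 1/4·12 = 21. Off path (no certificate), believing Low-ability, it pays 12.
High-ability: the certificate nets 21 − 3 = 18; no certificate nets 12. High-ability stays.
Low-ability: the certificate nets 21 − 6 = 15; no certificate nets 12. Low-ability stays.
No type deviates, so pooling is sustained.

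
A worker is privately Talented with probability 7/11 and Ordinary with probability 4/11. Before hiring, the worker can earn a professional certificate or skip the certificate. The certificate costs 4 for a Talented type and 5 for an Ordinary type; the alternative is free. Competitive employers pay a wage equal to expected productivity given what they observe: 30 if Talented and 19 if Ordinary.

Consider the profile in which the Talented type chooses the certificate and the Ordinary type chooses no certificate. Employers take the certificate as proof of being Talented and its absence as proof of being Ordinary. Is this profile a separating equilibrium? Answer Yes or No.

Under these beliefs, the certificate earns wage 30 and no certificate earns wage 19.
Talented: the certificate nets 30 − 4 = 26; no certificate nets 19. Talented prefers the certificate.
Ordinary: the certificate nets 30 − 5 = 25; no certificate nets 19. Ordinary would deviate to the certificate.
Ordinary has a profitable deviation, so the profile is not an equilibrium.

No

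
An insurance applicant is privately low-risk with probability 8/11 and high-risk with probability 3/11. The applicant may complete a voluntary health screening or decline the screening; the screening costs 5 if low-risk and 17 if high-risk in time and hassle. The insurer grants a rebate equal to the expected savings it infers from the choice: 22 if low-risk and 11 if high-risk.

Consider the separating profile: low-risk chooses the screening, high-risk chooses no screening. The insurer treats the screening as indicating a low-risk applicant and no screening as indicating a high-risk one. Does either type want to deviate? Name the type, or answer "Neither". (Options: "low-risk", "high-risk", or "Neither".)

Neither

The screening pays 22; no screening pays 11.
low-risk: assigned the screening, nets 22 − 5 = 17; deviating to no screening nets 11.
high-risk: assigned no screening, nets 11; deviating to the screening nets 22 − 17 = 5.
Both types strictly prefer their assigned action; no profitable deviation.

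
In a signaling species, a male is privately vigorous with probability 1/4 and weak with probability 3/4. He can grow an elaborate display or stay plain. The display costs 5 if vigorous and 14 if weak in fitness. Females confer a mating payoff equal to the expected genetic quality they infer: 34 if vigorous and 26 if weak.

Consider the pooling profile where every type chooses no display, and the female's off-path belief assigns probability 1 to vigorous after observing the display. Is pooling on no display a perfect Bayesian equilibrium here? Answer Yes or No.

No

On path, the female holds the prior and pays 1/4·34 + 3/4·26 = 28. Off path (the display), believing vigorous, it pays 34.
vigorous: no display nets 28; the display nets 34 − 5 = 29. vigorous would deviate.
weak: no display nets 28; the display nets 34 − 14 = 20. weak stays.
A type deviates, so pooling fails.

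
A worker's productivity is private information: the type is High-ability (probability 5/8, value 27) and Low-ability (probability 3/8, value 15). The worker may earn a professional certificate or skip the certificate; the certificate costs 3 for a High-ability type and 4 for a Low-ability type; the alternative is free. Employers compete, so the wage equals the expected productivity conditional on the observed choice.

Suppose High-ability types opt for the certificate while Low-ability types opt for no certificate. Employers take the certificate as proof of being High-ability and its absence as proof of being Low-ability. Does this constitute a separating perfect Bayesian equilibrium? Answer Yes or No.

Under these beliefs, the certificate earns wage 27 and no certificate earns wage 15.
High-ability: the certificate nets 27 − 3 = 24; no certificate nets 15. High-ability prefers the certificate.
Low-ability: the certificate nets 27 − 4 = 23; no certificate nets 15. Low-ability would deviate to the certificate.
Low-ability has a profitable deviation, so the profile is not an equilibrium.

No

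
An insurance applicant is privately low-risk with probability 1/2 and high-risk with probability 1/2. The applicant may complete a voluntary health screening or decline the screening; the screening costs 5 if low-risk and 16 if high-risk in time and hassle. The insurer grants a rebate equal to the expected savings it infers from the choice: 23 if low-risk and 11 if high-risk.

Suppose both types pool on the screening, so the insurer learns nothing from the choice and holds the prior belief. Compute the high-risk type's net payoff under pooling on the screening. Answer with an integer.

1

Pooled rebate = 1/2·23 + 1/2·11 = 17.
high-risk pays cost 16 for the screening, so net payoff = 17 − 16 = 1.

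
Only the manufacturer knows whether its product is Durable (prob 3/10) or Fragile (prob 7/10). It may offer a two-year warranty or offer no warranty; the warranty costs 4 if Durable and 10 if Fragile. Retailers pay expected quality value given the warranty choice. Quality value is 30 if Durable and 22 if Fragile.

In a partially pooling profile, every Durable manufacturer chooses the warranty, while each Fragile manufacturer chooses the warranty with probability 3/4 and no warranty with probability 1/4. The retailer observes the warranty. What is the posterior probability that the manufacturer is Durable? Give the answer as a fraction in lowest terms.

P(the warranty) = (3/10)·1 + (7/10)·(3/4) = 33/40.
By Bayes' rule, P(Durable | the warranty) = (3/10) / (33/40) = 4/11.

4/11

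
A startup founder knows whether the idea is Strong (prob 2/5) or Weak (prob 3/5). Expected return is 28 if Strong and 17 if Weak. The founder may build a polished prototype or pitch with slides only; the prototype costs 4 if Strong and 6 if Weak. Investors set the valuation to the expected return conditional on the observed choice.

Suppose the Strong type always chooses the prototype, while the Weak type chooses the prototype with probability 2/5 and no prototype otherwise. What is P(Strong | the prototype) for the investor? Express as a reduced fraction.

5/8

P(the prototype) = (2/5)·1 + (3/5)·(2/5) = 16/25.
By Bayes' rule, P(Strong | the prototype) = (2/5) / (16/25) = 5/8.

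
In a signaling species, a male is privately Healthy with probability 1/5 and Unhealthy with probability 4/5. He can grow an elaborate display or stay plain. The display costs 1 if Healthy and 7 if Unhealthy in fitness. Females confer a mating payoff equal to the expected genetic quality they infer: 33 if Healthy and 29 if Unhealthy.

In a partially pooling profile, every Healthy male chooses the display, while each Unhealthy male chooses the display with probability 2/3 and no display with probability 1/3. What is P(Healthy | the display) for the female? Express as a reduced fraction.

3/11

P(the display) = (1/5)·1 + (4/5)·(2/3) = 11/15.
By Bayes' rule, P(Healthy | the display) = (1/5) / (11/15) = 3/11.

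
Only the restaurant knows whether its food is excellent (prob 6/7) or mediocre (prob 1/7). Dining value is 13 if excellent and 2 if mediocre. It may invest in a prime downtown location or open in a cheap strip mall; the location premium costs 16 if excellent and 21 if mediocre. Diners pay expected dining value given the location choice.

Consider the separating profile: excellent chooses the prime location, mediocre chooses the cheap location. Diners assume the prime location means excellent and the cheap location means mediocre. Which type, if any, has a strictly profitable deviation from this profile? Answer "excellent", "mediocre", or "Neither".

The prime location pays 13; the cheap location pays 2.
excellent: assigned the prime location, nets 13 − 16 = -3; deviating to the cheap location nets 2.
mediocre: assigned the cheap location, nets 2; deviating to the prime location nets 13 − 21 = -8.
The excellent type gains 5 by deviating.

excellent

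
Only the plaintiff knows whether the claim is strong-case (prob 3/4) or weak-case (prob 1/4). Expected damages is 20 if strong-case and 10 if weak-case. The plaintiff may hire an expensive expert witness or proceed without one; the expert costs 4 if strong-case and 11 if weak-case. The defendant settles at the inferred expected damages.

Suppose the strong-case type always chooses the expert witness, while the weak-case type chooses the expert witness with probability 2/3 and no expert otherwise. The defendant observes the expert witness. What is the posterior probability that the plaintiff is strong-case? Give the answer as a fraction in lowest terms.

P(the expert witness) = (3/4)·1 + (1/4)·(2/3) = 11/12.
By Bayes' rule, P(strong-case | the expert witness) = (3/4) / (11/12) = 9/11.

9/11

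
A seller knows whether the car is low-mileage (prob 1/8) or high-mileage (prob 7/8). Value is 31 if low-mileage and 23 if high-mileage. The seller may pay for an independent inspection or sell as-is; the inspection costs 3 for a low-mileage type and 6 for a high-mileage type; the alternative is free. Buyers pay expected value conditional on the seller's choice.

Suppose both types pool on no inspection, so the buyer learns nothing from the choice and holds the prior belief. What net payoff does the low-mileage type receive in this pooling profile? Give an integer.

24

Pooled price = 1/8·31 + 7/8·23 = 24.
low-mileage pays no cost for no inspection, so net payoff = 24.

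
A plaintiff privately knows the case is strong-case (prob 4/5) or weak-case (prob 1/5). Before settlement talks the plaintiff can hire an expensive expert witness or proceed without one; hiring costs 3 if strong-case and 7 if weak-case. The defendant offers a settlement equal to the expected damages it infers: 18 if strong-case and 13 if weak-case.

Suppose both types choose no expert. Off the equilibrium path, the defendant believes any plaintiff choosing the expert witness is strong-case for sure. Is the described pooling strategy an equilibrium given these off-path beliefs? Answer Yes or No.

On path, the defendant holds the prior and pays 4/5·18 + 1/5·13 = 17. Off path (the expert witness), believing strong-case, it pays 18.
strong-case: no expert nets 17; the expert witness nets 18 − 3 = 15. strong-case stays.
weak-case: no expert nets 17; the expert witness nets 18 − 7 = 11. weak-case stays.
No type deviates, so pooling is sustained.

Yes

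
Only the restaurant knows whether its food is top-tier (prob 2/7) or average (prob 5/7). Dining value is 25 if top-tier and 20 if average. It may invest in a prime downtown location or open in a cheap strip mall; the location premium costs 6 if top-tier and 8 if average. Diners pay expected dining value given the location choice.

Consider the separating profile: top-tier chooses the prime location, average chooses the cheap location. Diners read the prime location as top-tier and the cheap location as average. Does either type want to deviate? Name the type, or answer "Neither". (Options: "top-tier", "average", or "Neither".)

top-tier

The prime location pays 25; the cheap location pays 20.
top-tier: assigned the prime location, nets 25 − 6 = 19; deviating to the cheap location nets 20.
average: assigned the cheap location, nets 20; deviating to the prime location nets 25 − 8 = 17.
The top-tier type gains 1 by deviating.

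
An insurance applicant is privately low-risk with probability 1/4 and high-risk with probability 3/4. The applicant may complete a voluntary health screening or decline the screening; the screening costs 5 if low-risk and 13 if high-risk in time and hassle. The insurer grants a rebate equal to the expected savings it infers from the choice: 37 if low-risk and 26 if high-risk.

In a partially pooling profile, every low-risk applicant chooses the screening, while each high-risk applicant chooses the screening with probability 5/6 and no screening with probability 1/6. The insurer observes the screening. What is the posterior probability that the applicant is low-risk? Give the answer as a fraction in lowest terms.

P(the screening) = (1/4)·1 + (3/4)·(5/6) = 7/8.
By Bayes' rule, P(low-risk | the screening) = (1/4) / (7/8) = 2/7.

2/7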